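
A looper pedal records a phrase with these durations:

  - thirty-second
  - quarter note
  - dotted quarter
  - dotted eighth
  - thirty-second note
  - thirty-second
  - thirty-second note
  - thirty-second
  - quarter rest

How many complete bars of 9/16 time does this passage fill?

One bar of 9/16 = 18 thirty-second notes.
Express everything in thirty-second notes: thirty-second = 1; quarter note = 8; dotted quarter = 12; dotted eighth = 6; thirty-second note = 1; thirty-second = 1; thirty-second note = 1; thirty-second = 1; quarter rest = 8.
Sum: 1 + 8 + 12 + 6 + 1 + 1 + 1 + 1 + 8 = 39.
39 ÷ 18 = 2 complete bars with 3 left over.

2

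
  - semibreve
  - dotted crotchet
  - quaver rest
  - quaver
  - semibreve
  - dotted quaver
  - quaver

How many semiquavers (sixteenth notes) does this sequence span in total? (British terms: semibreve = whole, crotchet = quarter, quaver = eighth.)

47

Each duration in sixteenth notes: semibreve = 16; dotted crotchet = 6; quaver rest = 2; quaver = 2; semibreve = 16; dotted quaver = 3; quaver = 2.
Sum: 16 + 6 + 2 + 2 + 16 + 3 + 2 = 47 sixteenth notes.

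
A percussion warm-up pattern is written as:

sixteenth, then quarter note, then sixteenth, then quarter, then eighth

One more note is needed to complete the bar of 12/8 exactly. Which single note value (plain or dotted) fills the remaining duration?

dotted half note

The bar of 12/8 = 24 sixteenth notes.
Each duration in sixteenth notes: sixteenth = 1; quarter note = 4; sixteenth = 1; quarter = 4; eighth = 2.
Altogether 1 + 4 + 1 + 4 + 2 = 12.
Remaining: 24 − 12 = 12 sixteenth notes, which is a dotted half note.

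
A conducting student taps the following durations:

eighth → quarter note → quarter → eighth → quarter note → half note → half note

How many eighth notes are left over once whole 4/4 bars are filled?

One bar of 4/4 = 8 eighth notes.
Convert each value to eighth notes: eighth = 1; quarter note = 2; quarter = 2; eighth = 1; quarter note = 2; half note = 4; half note = 4.
Total: 1 + 2 + 2 + 1 + 2 + 4 + 4 = 16.
16 ÷ 8 = 2 complete bars with 0 eighth notes remaining.

0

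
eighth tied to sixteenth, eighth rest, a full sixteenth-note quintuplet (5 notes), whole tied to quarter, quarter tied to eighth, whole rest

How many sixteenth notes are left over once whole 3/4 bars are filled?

3

One bar of 3/4 = 12 sixteenth notes.
Each duration in sixteenth notes: eighth tied to sixteenth (eighth + sixteenth) = 3; eighth rest = 2; a full sixteenth-note quintuplet (5 notes) (five quintuplet sixteenths span one quarter) = 4; whole tied to quarter (whole + quarter) = 20; quarter tied to eighth (quarter + eighth) = 6; whole rest = 16.
Sum: 3 + 2 + 4 + 20 + 6 + 16 = 51.
51 ÷ 12 = 4 complete bars with 3 sixteenth notes remaining.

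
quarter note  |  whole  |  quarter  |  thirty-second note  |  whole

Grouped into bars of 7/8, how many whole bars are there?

2

One bar of 7/8 = 28 thirty-second notes.
Convert each value to thirty-second notes: quarter note = 8; whole = 32; quarter = 8; thirty-second note = 1; whole = 32.
Total: 8 + 32 + 8 + 1 + 32 = 81.
81 ÷ 28 = 2 complete bars with 25 left over.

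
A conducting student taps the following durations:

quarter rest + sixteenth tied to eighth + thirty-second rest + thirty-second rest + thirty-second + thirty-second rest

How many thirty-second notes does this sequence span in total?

In thirty-second notes: quarter rest = 8; sixteenth tied to eighth (sixteenth + eighth) = 6; thirty-second rest = 1; thirty-second rest = 1; thirty-second = 1; thirty-second rest = 1.
Total: 8 + 6 + 1 + 1 + 1 + 1 = 18 thirty-second notes.

18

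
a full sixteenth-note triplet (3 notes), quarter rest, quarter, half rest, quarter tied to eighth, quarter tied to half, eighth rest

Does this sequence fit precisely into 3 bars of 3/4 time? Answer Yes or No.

No

One bar of 3/4 = 6 eighth notes, so 3 bars = 18.
Each duration in eighth notes: a full sixteenth-note triplet (3 notes) (three triplet sixteenths span one eighth) = 1; quarter rest = 2; quarter = 2; half rest = 4; quarter tied to eighth (quarter + eighth) = 3; quarter tied to half (quarter + half) = 6; eighth rest = 1.
Altogether 1 + 2 + 2 + 4 + 3 + 6 + 1 = 19.
19 exceeds 18, so the answer is No.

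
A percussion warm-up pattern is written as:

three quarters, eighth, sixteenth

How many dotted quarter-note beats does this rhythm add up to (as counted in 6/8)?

2.5

One dotted quarter-note beat = 6 sixteenth notes.
Working in sixteenth notes: quarter = 4; quarter = 4; quarter = 4; eighth = 2; sixteenth = 1.
Total: 4 + 4 + 4 + 2 + 1 = 15.
15 ÷ 6 = 2.5 beats.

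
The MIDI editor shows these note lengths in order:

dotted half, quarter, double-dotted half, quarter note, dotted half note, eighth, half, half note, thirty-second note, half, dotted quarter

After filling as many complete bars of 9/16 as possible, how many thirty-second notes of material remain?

One bar of 9/16 = 18 thirty-second notes.
Convert each value to thirty-second notes: dotted half = 24; quarter = 8; double-dotted half = 28; quarter note = 8; dotted half note = 24; eighth = 4; half = 16; half note = 16; thirty-second note = 1; half = 16; dotted quarter = 12.
Total: 24 + 8 + 28 + 8 + 24 + 4 + 16 + 16 + 1 + 16 + 12 = 157.
157 ÷ 18 = 8 complete bars with 13 thirty-second notes remaining.

13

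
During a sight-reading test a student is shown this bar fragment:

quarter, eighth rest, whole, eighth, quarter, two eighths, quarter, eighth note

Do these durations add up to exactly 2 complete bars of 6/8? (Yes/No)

One bar of 6/8 = 6 eighth notes, so 2 bars = 12.
Working in eighth notes: quarter = 2; eighth rest = 1; whole = 8; eighth = 1; quarter = 2; eighth = 1; eighth = 1; quarter = 2; eighth note = 1.
Total: 2 + 1 + 8 + 1 + 2 + 1 + 1 + 2 + 1 = 19.
19 exceeds 12, so the answer is No.

No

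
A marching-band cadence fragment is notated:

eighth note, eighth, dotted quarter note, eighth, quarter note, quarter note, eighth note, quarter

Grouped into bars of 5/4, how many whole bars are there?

1

One bar of 5/4 = 10 eighth notes.
Express everything in eighth notes: eighth note = 1; eighth = 1; dotted quarter note = 3; eighth = 1; quarter note = 2; quarter note = 2; eighth note = 1; quarter = 2.
Altogether 1 + 1 + 3 + 1 + 2 + 2 + 1 + 2 = 13.
13 ÷ 10 = 1 complete bar with 3 left over.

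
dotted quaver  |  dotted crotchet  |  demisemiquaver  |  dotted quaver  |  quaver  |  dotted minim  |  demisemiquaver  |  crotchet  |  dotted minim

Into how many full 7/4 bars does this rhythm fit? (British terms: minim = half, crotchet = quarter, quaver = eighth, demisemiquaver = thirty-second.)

1

One bar of 7/4 = 56 thirty-second notes.
In thirty-second notes: dotted quaver = 6; dotted crotchet = 12; demisemiquaver = 1; dotted quaver = 6; quaver = 4; dotted minim = 24; demisemiquaver = 1; crotchet = 8; dotted minim = 24.
Total: 6 + 12 + 1 + 6 + 4 + 24 + 1 + 8 + 24 = 86.
86 ÷ 56 = 1 complete bar with 30 left over.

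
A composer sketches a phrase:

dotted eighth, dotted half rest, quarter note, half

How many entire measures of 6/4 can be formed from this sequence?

One bar of 6/4 = 24 sixteenth notes.
Working in sixteenth notes: dotted eighth = 3; dotted half rest = 12; quarter note = 4; half = 8.
Adding: 3 + 12 + 4 + 8 = 27.
27 ÷ 24 = 1 complete bar with 3 left over.

1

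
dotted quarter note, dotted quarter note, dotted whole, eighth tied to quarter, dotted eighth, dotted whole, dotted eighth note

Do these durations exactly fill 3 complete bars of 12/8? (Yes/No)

Yes

One bar of 12/8 = 24 sixteenth notes, so 3 bars = 72.
Each duration in sixteenth notes: dotted quarter note = 6; dotted quarter note = 6; dotted whole = 24; eighth tied to quarter (eighth + quarter) = 6; dotted eighth = 3; dotted whole = 24; dotted eighth note = 3.
Altogether 6 + 6 + 24 + 6 + 3 + 24 + 3 = 72.
72 equals 72, so the answer is Yes.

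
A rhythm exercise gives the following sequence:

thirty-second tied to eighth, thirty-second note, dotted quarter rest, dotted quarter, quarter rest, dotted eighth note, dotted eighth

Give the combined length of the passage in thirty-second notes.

Working in thirty-second notes: thirty-second tied to eighth (thirty-second + eighth) = 5; thirty-second note = 1; dotted quarter rest = 12; dotted quarter = 12; quarter rest = 8; dotted eighth note = 6; dotted eighth = 6.
Total: 5 + 1 + 12 + 12 + 8 + 6 + 6 = 50 thirty-second notes.

50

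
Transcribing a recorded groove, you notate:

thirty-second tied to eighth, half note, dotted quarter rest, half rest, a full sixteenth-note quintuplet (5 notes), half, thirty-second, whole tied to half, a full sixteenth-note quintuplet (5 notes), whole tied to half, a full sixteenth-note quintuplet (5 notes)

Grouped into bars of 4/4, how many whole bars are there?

One bar of 4/4 = 32 thirty-second notes.
Convert each value to thirty-second notes: thirty-second tied to eighth (thirty-second + eighth) = 5; half note = 16; dotted quarter rest = 12; half rest = 16; a full sixteenth-note quintuplet (5 notes) (five quintuplet sixteenths span one quarter) = 8; half = 16; thirty-second = 1; whole tied to half (whole + half) = 48; a full sixteenth-note quintuplet (5 notes) (five quintuplet sixteenths span one quarter) = 8; whole tied to half (whole + half) = 48; a full sixteenth-note quintuplet (5 notes) (five quintuplet sixteenths span one quarter) = 8.
Sum: 5 + 16 + 12 + 16 + 8 + 16 + 1 + 48 + 8 + 48 + 8 = 186.
186 ÷ 32 = 5 complete bars with 26 left over.

5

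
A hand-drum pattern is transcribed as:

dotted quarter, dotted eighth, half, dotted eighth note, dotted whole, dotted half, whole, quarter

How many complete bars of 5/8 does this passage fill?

7

One bar of 5/8 = 10 sixteenth notes.
Express everything in sixteenth notes: dotted quarter = 6; dotted eighth = 3; half = 8; dotted eighth note = 3; dotted whole = 24; dotted half = 12; whole = 16; quarter = 4.
Total: 6 + 3 + 8 + 3 + 24 + 12 + 16 + 4 = 76.
76 ÷ 10 = 7 complete bars with 6 left over.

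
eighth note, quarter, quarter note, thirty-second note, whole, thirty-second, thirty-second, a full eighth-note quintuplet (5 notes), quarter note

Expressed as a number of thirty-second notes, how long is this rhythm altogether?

Working in thirty-second notes: eighth note = 4; quarter = 8; quarter note = 8; thirty-second note = 1; whole = 32; thirty-second = 1; thirty-second = 1; a full eighth-note quintuplet (5 notes) (five quintuplet eighths span one half) = 16; quarter note = 8.
Sum: 4 + 8 + 8 + 1 + 32 + 1 + 1 + 16 + 8 = 79 thirty-second notes.

79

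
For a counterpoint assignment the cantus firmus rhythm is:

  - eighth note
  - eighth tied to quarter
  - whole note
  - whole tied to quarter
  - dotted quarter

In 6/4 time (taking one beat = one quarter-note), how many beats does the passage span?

One quarter-note beat = 2 eighth notes.
Convert each value to eighth notes: eighth note = 1; eighth tied to quarter (eighth + quarter) = 3; whole note = 8; whole tied to quarter (whole + quarter) = 10; dotted quarter = 3.
Sum: 1 + 3 + 8 + 10 + 3 = 25.
25 ÷ 2 = 12.5 beats.

12.5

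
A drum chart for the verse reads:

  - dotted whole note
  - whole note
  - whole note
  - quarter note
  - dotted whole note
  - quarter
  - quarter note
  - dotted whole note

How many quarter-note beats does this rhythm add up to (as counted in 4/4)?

One quarter-note beat = 2 eighth notes.
In eighth notes: dotted whole note = 12; whole note = 8; whole note = 8; quarter note = 2; dotted whole note = 12; quarter = 2; quarter note = 2; dotted whole note = 12.
Altogether 12 + 8 + 8 + 2 + 12 + 2 + 2 + 12 = 58.
58 ÷ 2 = 29 beats.

29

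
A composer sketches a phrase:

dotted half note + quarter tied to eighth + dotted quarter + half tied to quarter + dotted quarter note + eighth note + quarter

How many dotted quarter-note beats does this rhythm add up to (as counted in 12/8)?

One dotted quarter-note beat = 3 eighth notes.
Convert each value to eighth notes: dotted half note = 6; quarter tied to eighth (quarter + eighth) = 3; dotted quarter = 3; half tied to quarter (half + quarter) = 6; dotted quarter note = 3; eighth note = 1; quarter = 2.
Sum: 6 + 3 + 3 + 6 + 3 + 1 + 2 = 24.
24 ÷ 3 = 8 beats.

8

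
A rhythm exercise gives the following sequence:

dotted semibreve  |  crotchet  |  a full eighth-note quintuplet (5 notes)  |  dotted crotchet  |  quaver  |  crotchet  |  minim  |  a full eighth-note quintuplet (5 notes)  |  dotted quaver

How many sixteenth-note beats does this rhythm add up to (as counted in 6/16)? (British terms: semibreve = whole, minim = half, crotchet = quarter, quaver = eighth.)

67

One sixteenth-note beat = 2 thirty-second notes.
Each duration in thirty-second notes: dotted semibreve = 48; crotchet = 8; a full eighth-note quintuplet (5 notes) (five quintuplet eighths span one half) = 16; dotted crotchet = 12; quaver = 4; crotchet = 8; minim = 16; a full eighth-note quintuplet (5 notes) (five quintuplet eighths span one half) = 16; dotted quaver = 6.
Adding: 48 + 8 + 16 + 12 + 4 + 8 + 16 + 16 + 6 = 134.
134 ÷ 2 = 67 beats.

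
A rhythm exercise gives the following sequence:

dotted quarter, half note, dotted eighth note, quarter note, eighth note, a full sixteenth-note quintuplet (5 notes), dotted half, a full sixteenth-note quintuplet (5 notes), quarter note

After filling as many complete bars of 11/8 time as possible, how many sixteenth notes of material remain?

One bar of 11/8 = 22 sixteenth notes.
Working in sixteenth notes: dotted quarter = 6; half note = 8; dotted eighth note = 3; quarter note = 4; eighth note = 2; a full sixteenth-note quintuplet (5 notes) (five quintuplet sixteenths span one quarter) = 4; dotted half = 12; a full sixteenth-note quintuplet (5 notes) (five quintuplet sixteenths span one quarter) = 4; quarter note = 4.
Adding: 6 + 8 + 3 + 4 + 2 + 4 + 12 + 4 + 4 = 47.
47 ÷ 22 = 2 complete bars with 3 sixteenth notes remaining.

3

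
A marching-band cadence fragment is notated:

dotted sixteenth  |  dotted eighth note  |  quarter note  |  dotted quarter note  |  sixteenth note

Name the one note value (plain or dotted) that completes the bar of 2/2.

thirty-second note

The bar of 2/2 = 32 thirty-second notes.
Each duration in thirty-second notes: dotted sixteenth = 3; dotted eighth note = 6; quarter note = 8; dotted quarter note = 12; sixteenth note = 2.
Total: 3 + 6 + 8 + 12 + 2 = 31.
Remaining: 32 − 31 = 1 thirty-second note, which is a thirty-second note.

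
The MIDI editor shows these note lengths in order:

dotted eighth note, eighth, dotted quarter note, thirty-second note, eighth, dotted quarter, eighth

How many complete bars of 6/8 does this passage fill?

One bar of 6/8 = 24 thirty-second notes.
Working in thirty-second notes: dotted eighth note = 6; eighth = 4; dotted quarter note = 12; thirty-second note = 1; eighth = 4; dotted quarter = 12; eighth = 4.
Altogether 6 + 4 + 12 + 1 + 4 + 12 + 4 = 43.
43 ÷ 24 = 1 complete bar with 19 left over.

1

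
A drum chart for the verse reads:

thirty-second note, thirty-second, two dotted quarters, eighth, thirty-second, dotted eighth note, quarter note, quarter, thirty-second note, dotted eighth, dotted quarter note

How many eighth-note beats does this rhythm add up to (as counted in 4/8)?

One eighth-note beat = 4 thirty-second notes.
Express everything in thirty-second notes: thirty-second note = 1; thirty-second = 1; dotted quarter = 12; dotted quarter = 12; eighth = 4; thirty-second = 1; dotted eighth note = 6; quarter note = 8; quarter = 8; thirty-second note = 1; dotted eighth = 6; dotted quarter note = 12.
Adding: 1 + 1 + 12 + 12 + 4 + 1 + 6 + 8 + 8 + 1 + 6 + 12 = 72.
72 ÷ 4 = 18 beats.

18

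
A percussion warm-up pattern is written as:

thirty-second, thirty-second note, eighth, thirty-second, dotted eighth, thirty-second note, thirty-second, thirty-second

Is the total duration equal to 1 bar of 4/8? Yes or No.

Yes

One bar of 4/8 = 16 thirty-second notes.
Working in thirty-second notes: thirty-second = 1; thirty-second note = 1; eighth = 4; thirty-second = 1; dotted eighth = 6; thirty-second note = 1; thirty-second = 1; thirty-second = 1.
Adding: 1 + 1 + 4 + 1 + 6 + 1 + 1 + 1 = 16.
16 equals 16, so the answer is Yes.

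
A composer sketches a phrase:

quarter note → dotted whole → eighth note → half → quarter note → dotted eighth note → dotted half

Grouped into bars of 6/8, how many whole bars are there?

4

One bar of 6/8 = 12 sixteenth notes.
In sixteenth notes: quarter note = 4; dotted whole = 24; eighth note = 2; half = 8; quarter note = 4; dotted eighth note = 3; dotted half = 12.
Adding: 4 + 24 + 2 + 8 + 4 + 3 + 12 = 57.
57 ÷ 12 = 4 complete bars with 9 left over.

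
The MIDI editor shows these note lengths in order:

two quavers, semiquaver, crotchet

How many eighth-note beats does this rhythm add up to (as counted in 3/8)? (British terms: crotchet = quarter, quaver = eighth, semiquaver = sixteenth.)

4.5

One eighth-note beat = 2 sixteenth notes.
Express everything in sixteenth notes: quaver = 2; quaver = 2; semiquaver = 1; crotchet = 4.
Total: 2 + 2 + 1 + 4 = 9.
9 ÷ 2 = 4.5 beats.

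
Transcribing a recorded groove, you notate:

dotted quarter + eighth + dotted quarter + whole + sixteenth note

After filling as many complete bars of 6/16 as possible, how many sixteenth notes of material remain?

One bar of 6/16 = 6 sixteenth notes.
Each duration in sixteenth notes: dotted quarter = 6; eighth = 2; dotted quarter = 6; whole = 16; sixteenth note = 1.
Altogether 6 + 2 + 6 + 16 + 1 = 31.
31 ÷ 6 = 5 complete bars with 1 sixteenth note remaining.

1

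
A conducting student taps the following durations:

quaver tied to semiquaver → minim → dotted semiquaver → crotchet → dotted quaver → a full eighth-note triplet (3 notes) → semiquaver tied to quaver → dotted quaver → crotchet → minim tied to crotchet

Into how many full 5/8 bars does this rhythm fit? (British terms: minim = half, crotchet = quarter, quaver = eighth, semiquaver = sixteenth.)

4

One bar of 5/8 = 20 thirty-second notes.
Working in thirty-second notes: quaver tied to semiquaver (quaver + semiquaver) = 6; minim = 16; dotted semiquaver = 3; crotchet = 8; dotted quaver = 6; a full eighth-note triplet (3 notes) (three triplet eighths span one quarter) = 8; semiquaver tied to quaver (semiquaver + quaver) = 6; dotted quaver = 6; crotchet = 8; minim tied to crotchet (minim + crotchet) = 24.
Total: 6 + 16 + 3 + 8 + 6 + 8 + 6 + 6 + 8 + 24 = 91.
91 ÷ 20 = 4 complete bars with 11 left over.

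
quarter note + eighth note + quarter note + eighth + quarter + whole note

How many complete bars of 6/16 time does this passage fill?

5

One bar of 6/16 = 3 eighth notes.
Express everything in eighth notes: quarter note = 2; eighth note = 1; quarter note = 2; eighth = 1; quarter = 2; whole note = 8.
Total: 2 + 1 + 2 + 1 + 2 + 8 = 16.
16 ÷ 3 = 5 complete bars with 1 left over.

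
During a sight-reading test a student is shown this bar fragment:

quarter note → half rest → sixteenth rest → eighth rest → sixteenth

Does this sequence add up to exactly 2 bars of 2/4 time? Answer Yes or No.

Yes

One bar of 2/4 = 8 sixteenth notes, so 2 bars = 16.
In sixteenth notes: quarter note = 4; half rest = 8; sixteenth rest = 1; eighth rest = 2; sixteenth = 1.
Adding: 4 + 8 + 1 + 2 + 1 = 16.
16 equals 16, so the answer is Yes.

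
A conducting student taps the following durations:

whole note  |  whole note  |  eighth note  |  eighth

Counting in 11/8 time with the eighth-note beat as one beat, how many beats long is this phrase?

One eighth-note beat = 2 sixteenth notes.
In sixteenth notes: whole note = 16; whole note = 16; eighth note = 2; eighth = 2.
Altogether 16 + 16 + 2 + 2 = 36.
36 ÷ 2 = 18 beats.

18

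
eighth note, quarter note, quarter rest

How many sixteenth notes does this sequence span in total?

10

Express everything in sixteenth notes: eighth note = 2; quarter note = 4; quarter rest = 4.
Total: 2 + 4 + 4 = 10 sixteenth notes.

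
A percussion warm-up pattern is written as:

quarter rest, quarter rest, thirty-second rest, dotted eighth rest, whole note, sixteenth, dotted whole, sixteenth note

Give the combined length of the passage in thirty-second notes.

107

Working in thirty-second notes: quarter rest = 8; quarter rest = 8; thirty-second rest = 1; dotted eighth rest = 6; whole note = 32; sixteenth = 2; dotted whole = 48; sixteenth note = 2.
Adding: 8 + 8 + 1 + 6 + 32 + 2 + 48 + 2 = 107 thirty-second notes.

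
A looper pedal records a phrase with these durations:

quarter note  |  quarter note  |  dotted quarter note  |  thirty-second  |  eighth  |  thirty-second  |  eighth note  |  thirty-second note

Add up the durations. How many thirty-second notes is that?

39

Each duration in thirty-second notes: quarter note = 8; quarter note = 8; dotted quarter note = 12; thirty-second = 1; eighth = 4; thirty-second = 1; eighth note = 4; thirty-second note = 1.
Total: 8 + 8 + 12 + 1 + 4 + 1 + 4 + 1 = 39 thirty-second notes.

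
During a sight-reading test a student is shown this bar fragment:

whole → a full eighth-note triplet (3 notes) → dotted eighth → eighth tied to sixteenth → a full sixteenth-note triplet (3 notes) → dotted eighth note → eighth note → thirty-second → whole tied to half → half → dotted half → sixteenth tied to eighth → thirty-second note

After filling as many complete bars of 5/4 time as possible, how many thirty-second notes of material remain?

2

One bar of 5/4 = 40 thirty-second notes.
Each duration in thirty-second notes: whole = 32; a full eighth-note triplet (3 notes) (three triplet eighths span one quarter) = 8; dotted eighth = 6; eighth tied to sixteenth (eighth + sixteenth) = 6; a full sixteenth-note triplet (3 notes) (three triplet sixteenths span one eighth) = 4; dotted eighth note = 6; eighth note = 4; thirty-second = 1; whole tied to half (whole + half) = 48; half = 16; dotted half = 24; sixteenth tied to eighth (sixteenth + eighth) = 6; thirty-second note = 1.
Altogether 32 + 8 + 6 + 6 + 4 + 6 + 4 + 1 + 48 + 16 + 24 + 6 + 1 = 162.
162 ÷ 40 = 4 complete bars with 2 thirty-second notes remaining.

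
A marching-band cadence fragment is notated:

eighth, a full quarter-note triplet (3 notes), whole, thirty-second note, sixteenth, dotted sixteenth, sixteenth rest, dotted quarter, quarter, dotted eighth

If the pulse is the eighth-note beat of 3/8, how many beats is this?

One eighth-note beat = 4 thirty-second notes.
Each duration in thirty-second notes: eighth = 4; a full quarter-note triplet (3 notes) (three triplet quarters span one half) = 16; whole = 32; thirty-second note = 1; sixteenth = 2; dotted sixteenth = 3; sixteenth rest = 2; dotted quarter = 12; quarter = 8; dotted eighth = 6.
Altogether 4 + 16 + 32 + 1 + 2 + 3 + 2 + 12 + 8 + 6 = 86.
86 ÷ 4 = 21.5 beats.

21.5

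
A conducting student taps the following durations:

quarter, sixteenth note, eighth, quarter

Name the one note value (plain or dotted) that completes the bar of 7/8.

The bar of 7/8 = 14 sixteenth notes.
Each duration in sixteenth notes: quarter = 4; sixteenth note = 1; eighth = 2; quarter = 4.
Total: 4 + 1 + 2 + 4 = 11.
Remaining: 14 − 11 = 3 sixteenth notes, which is a dotted eighth note.

dotted eighth note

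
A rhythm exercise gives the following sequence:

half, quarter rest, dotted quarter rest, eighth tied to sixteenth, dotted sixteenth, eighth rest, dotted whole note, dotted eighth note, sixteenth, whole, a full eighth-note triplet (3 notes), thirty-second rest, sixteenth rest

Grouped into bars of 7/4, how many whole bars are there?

One bar of 7/4 = 56 thirty-second notes.
Working in thirty-second notes: half = 16; quarter rest = 8; dotted quarter rest = 12; eighth tied to sixteenth (eighth + sixteenth) = 6; dotted sixteenth = 3; eighth rest = 4; dotted whole note = 48; dotted eighth note = 6; sixteenth = 2; whole = 32; a full eighth-note triplet (3 notes) (three triplet eighths span one quarter) = 8; thirty-second rest = 1; sixteenth rest = 2.
Total: 16 + 8 + 12 + 6 + 3 + 4 + 48 + 6 + 2 + 32 + 8 + 1 + 2 = 148.
148 ÷ 56 = 2 complete bars with 36 left over.

2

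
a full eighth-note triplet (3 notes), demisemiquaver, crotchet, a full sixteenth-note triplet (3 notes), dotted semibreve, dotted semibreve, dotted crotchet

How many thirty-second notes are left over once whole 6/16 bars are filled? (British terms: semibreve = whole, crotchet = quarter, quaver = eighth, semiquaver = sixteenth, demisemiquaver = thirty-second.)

One bar of 6/16 = 12 thirty-second notes.
Express everything in thirty-second notes: a full eighth-note triplet (3 notes) (three triplet eighths span one quarter) = 8; demisemiquaver = 1; crotchet = 8; a full sixteenth-note triplet (3 notes) (three triplet sixteenths span one eighth) = 4; dotted semibreve = 48; dotted semibreve = 48; dotted crotchet = 12.
Sum: 8 + 1 + 8 + 4 + 48 + 48 + 12 = 129.
129 ÷ 12 = 10 complete bars with 9 thirty-second notes remaining.

9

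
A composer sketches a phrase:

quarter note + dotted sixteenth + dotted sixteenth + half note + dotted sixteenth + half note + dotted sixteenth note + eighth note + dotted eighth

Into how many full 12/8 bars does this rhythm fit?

One bar of 12/8 = 48 thirty-second notes.
Express everything in thirty-second notes: quarter note = 8; dotted sixteenth = 3; dotted sixteenth = 3; half note = 16; dotted sixteenth = 3; half note = 16; dotted sixteenth note = 3; eighth note = 4; dotted eighth = 6.
Adding: 8 + 3 + 3 + 16 + 3 + 16 + 3 + 4 + 6 = 62.
62 ÷ 48 = 1 complete bar with 14 left over.

1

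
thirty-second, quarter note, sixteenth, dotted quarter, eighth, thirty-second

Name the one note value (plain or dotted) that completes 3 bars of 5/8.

whole note

3 bars of 5/8 = 60 thirty-second notes.
Working in thirty-second notes: thirty-second = 1; quarter note = 8; sixteenth = 2; dotted quarter = 12; eighth = 4; thirty-second = 1.
Altogether 1 + 8 + 2 + 12 + 4 + 1 = 28.
Remaining: 60 − 28 = 32 thirty-second notes, which is a whole note.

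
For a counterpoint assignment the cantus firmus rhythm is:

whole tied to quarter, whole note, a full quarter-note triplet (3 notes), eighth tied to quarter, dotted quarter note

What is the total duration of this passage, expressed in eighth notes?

28

In eighth notes: whole tied to quarter (whole + quarter) = 10; whole note = 8; a full quarter-note triplet (3 notes) (three triplet quarters span one half) = 4; eighth tied to quarter (eighth + quarter) = 3; dotted quarter note = 3.
Sum: 10 + 8 + 4 + 3 + 3 = 28 eighth notes.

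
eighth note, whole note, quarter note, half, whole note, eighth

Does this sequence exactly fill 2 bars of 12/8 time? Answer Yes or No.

Yes

One bar of 12/8 = 12 eighth notes, so 2 bars = 24.
Express everything in eighth notes: eighth note = 1; whole note = 8; quarter note = 2; half = 4; whole note = 8; eighth = 1.
Adding: 1 + 8 + 2 + 4 + 8 + 1 = 24.
24 equals 24, so the answer is Yes.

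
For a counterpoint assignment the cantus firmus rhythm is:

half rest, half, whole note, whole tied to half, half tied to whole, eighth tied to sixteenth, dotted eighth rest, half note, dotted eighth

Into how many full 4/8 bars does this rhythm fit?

12

One bar of 4/8 = 8 sixteenth notes.
Express everything in sixteenth notes: half rest = 8; half = 8; whole note = 16; whole tied to half (whole + half) = 24; half tied to whole (half + whole) = 24; eighth tied to sixteenth (eighth + sixteenth) = 3; dotted eighth rest = 3; half note = 8; dotted eighth = 3.
Adding: 8 + 8 + 16 + 24 + 24 + 3 + 3 + 8 + 3 = 97.
97 ÷ 8 = 12 complete bars with 1 left over.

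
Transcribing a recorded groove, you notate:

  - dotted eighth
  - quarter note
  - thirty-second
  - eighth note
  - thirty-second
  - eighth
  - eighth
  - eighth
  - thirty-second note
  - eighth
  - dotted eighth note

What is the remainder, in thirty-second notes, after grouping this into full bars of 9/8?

One bar of 9/8 = 36 thirty-second notes.
Convert each value to thirty-second notes: dotted eighth = 6; quarter note = 8; thirty-second = 1; eighth note = 4; thirty-second = 1; eighth = 4; eighth = 4; eighth = 4; thirty-second note = 1; eighth = 4; dotted eighth note = 6.
Altogether 6 + 8 + 1 + 4 + 1 + 4 + 4 + 4 + 1 + 4 + 6 = 43.
43 ÷ 36 = 1 complete bar with 7 thirty-second notes remaining.

7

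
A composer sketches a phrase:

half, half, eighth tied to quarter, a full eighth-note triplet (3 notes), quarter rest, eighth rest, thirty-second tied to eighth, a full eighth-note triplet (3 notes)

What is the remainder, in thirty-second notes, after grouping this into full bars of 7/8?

21

One bar of 7/8 = 28 thirty-second notes.
Convert each value to thirty-second notes: half = 16; half = 16; eighth tied to quarter (eighth + quarter) = 12; a full eighth-note triplet (3 notes) (three triplet eighths span one quarter) = 8; quarter rest = 8; eighth rest = 4; thirty-second tied to eighth (thirty-second + eighth) = 5; a full eighth-note triplet (3 notes) (three triplet eighths span one quarter) = 8.
Altogether 16 + 16 + 12 + 8 + 8 + 4 + 5 + 8 = 77.
77 ÷ 28 = 2 complete bars with 21 thirty-second notes remaining.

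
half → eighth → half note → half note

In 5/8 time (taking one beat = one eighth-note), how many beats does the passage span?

13

One eighth-note beat = 2 sixteenth notes.
Convert each value to sixteenth notes: half = 8; eighth = 2; half note = 8; half note = 8.
Sum: 8 + 2 + 8 + 8 = 26.
26 ÷ 2 = 13 beats.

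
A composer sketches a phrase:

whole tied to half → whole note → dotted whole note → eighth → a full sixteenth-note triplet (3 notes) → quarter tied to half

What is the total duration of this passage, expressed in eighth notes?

40

Convert each value to eighth notes: whole tied to half (whole + half) = 12; whole note = 8; dotted whole note = 12; eighth = 1; a full sixteenth-note triplet (3 notes) (three triplet sixteenths span one eighth) = 1; quarter tied to half (quarter + half) = 6.
Total: 12 + 8 + 12 + 1 + 1 + 6 = 40 eighth notes.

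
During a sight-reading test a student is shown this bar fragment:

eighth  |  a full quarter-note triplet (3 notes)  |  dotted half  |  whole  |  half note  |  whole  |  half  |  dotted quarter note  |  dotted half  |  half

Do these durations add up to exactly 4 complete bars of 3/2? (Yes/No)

Yes

One bar of 3/2 = 12 eighth notes, so 4 bars = 48.
Each duration in eighth notes: eighth = 1; a full quarter-note triplet (3 notes) (three triplet quarters span one half) = 4; dotted half = 6; whole = 8; half note = 4; whole = 8; half = 4; dotted quarter note = 3; dotted half = 6; half = 4.
Altogether 1 + 4 + 6 + 8 + 4 + 8 + 4 + 3 + 6 + 4 = 48.
48 equals 48, so the answer is Yes.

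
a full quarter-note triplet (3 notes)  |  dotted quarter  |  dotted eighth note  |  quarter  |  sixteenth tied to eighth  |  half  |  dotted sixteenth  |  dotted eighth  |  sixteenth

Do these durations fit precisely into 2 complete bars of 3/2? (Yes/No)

No

One bar of 3/2 = 48 thirty-second notes, so 2 bars = 96.
Working in thirty-second notes: a full quarter-note triplet (3 notes) (three triplet quarters span one half) = 16; dotted quarter = 12; dotted eighth note = 6; quarter = 8; sixteenth tied to eighth (sixteenth + eighth) = 6; half = 16; dotted sixteenth = 3; dotted eighth = 6; sixteenth = 2.
Adding: 16 + 12 + 6 + 8 + 6 + 16 + 3 + 6 + 2 = 75.
75 falls short of 96, so the answer is No.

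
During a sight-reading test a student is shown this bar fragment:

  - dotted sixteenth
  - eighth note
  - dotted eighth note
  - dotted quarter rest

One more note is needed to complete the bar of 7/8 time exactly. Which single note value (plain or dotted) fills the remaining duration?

dotted sixteenth note

The bar of 7/8 = 28 thirty-second notes.
Each duration in thirty-second notes: dotted sixteenth = 3; eighth note = 4; dotted eighth note = 6; dotted quarter rest = 12.
Total: 3 + 4 + 6 + 12 = 25.
Remaining: 28 − 25 = 3 thirty-second notes, which is a dotted sixteenth note.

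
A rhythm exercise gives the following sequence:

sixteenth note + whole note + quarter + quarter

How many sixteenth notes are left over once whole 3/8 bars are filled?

One bar of 3/8 = 6 sixteenth notes.
Working in sixteenth notes: sixteenth note = 1; whole note = 16; quarter = 4; quarter = 4.
Adding: 1 + 16 + 4 + 4 = 25.
25 ÷ 6 = 4 complete bars with 1 sixteenth note remaining.

1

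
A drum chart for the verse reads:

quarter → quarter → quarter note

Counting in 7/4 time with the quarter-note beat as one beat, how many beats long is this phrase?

One quarter-note beat = 2 eighth notes.
Express everything in eighth notes: quarter = 2; quarter = 2; quarter note = 2.
Adding: 2 + 2 + 2 = 6.
6 ÷ 2 = 3 beats.

3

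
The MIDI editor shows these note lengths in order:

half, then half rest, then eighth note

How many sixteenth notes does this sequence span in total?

Working in sixteenth notes: half = 8; half rest = 8; eighth note = 2.
Sum: 8 + 8 + 2 = 18 sixteenth notes.

18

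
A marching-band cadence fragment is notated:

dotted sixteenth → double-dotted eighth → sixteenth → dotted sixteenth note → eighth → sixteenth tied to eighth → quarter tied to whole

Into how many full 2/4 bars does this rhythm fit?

4

One bar of 2/4 = 16 thirty-second notes.
Express everything in thirty-second notes: dotted sixteenth = 3; double-dotted eighth = 7; sixteenth = 2; dotted sixteenth note = 3; eighth = 4; sixteenth tied to eighth (sixteenth + eighth) = 6; quarter tied to whole (quarter + whole) = 40.
Sum: 3 + 7 + 2 + 3 + 4 + 6 + 40 = 65.
65 ÷ 16 = 4 complete bars with 1 left over.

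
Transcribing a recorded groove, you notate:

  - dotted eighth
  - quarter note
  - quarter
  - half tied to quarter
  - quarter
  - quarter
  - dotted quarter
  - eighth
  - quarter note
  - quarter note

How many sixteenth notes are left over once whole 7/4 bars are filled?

One bar of 7/4 = 28 sixteenth notes.
In sixteenth notes: dotted eighth = 3; quarter note = 4; quarter = 4; half tied to quarter (half + quarter) = 12; quarter = 4; quarter = 4; dotted quarter = 6; eighth = 2; quarter note = 4; quarter note = 4.
Adding: 3 + 4 + 4 + 12 + 4 + 4 + 6 + 2 + 4 + 4 = 47.
47 ÷ 28 = 1 complete bar with 19 sixteenth notes remaining.

19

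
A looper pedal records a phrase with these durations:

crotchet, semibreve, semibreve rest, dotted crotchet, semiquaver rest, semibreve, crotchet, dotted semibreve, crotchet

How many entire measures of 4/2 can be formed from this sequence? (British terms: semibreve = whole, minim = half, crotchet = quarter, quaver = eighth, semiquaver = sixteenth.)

2

One bar of 4/2 = 32 sixteenth notes.
Convert each value to sixteenth notes: crotchet = 4; semibreve = 16; semibreve rest = 16; dotted crotchet = 6; semiquaver rest = 1; semibreve = 16; crotchet = 4; dotted semibreve = 24; crotchet = 4.
Adding: 4 + 16 + 16 + 6 + 1 + 16 + 4 + 24 + 4 = 91.
91 ÷ 32 = 2 complete bars with 27 left over.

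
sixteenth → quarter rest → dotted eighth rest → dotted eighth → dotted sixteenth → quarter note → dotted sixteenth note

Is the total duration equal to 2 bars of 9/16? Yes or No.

One bar of 9/16 = 18 thirty-second notes, so 2 bars = 36.
Each duration in thirty-second notes: sixteenth = 2; quarter rest = 8; dotted eighth rest = 6; dotted eighth = 6; dotted sixteenth = 3; quarter note = 8; dotted sixteenth note = 3.
Altogether 2 + 8 + 6 + 6 + 3 + 8 + 3 = 36.
36 equals 36, so the answer is Yes.

Yes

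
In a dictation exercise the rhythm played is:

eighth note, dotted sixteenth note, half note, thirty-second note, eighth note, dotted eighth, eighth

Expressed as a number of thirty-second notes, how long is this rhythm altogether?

Express everything in thirty-second notes: eighth note = 4; dotted sixteenth note = 3; half note = 16; thirty-second note = 1; eighth note = 4; dotted eighth = 6; eighth = 4.
Altogether 4 + 3 + 16 + 1 + 4 + 6 + 4 = 38 thirty-second notes.

38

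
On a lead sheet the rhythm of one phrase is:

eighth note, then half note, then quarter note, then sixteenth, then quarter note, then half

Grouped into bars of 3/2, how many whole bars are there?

1

One bar of 3/2 = 24 sixteenth notes.
Convert each value to sixteenth notes: eighth note = 2; half note = 8; quarter note = 4; sixteenth = 1; quarter note = 4; half = 8.
Altogether 2 + 8 + 4 + 1 + 4 + 8 = 27.
27 ÷ 24 = 1 complete bar with 3 left over.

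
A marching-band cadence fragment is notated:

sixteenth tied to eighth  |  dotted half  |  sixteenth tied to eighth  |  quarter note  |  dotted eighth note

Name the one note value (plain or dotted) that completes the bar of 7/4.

The bar of 7/4 = 28 sixteenth notes.
Convert each value to sixteenth notes: sixteenth tied to eighth (sixteenth + eighth) = 3; dotted half = 12; sixteenth tied to eighth (sixteenth + eighth) = 3; quarter note = 4; dotted eighth note = 3.
Total: 3 + 12 + 3 + 4 + 3 = 25.
Remaining: 28 − 25 = 3 sixteenth notes, which is a dotted eighth note.

dotted eighth note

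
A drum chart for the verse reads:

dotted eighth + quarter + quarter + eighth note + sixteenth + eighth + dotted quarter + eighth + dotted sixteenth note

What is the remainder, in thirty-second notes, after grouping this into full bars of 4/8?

3

One bar of 4/8 = 16 thirty-second notes.
Express everything in thirty-second notes: dotted eighth = 6; quarter = 8; quarter = 8; eighth note = 4; sixteenth = 2; eighth = 4; dotted quarter = 12; eighth = 4; dotted sixteenth note = 3.
Total: 6 + 8 + 8 + 4 + 2 + 4 + 12 + 4 + 3 = 51.
51 ÷ 16 = 3 complete bars with 3 thirty-second notes remaining.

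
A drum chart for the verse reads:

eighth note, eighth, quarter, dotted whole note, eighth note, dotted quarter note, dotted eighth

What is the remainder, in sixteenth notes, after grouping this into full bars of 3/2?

One bar of 3/2 = 24 sixteenth notes.
Working in sixteenth notes: eighth note = 2; eighth = 2; quarter = 4; dotted whole note = 24; eighth note = 2; dotted quarter note = 6; dotted eighth = 3.
Adding: 2 + 2 + 4 + 24 + 2 + 6 + 3 = 43.
43 ÷ 24 = 1 complete bar with 19 sixteenth notes remaining.

19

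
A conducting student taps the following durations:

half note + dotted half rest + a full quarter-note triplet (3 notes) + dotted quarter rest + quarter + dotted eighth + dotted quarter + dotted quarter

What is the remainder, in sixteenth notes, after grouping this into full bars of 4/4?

5

One bar of 4/4 = 16 sixteenth notes.
Express everything in sixteenth notes: half note = 8; dotted half rest = 12; a full quarter-note triplet (3 notes) (three triplet quarters span one half) = 8; dotted quarter rest = 6; quarter = 4; dotted eighth = 3; dotted quarter = 6; dotted quarter = 6.
Altogether 8 + 12 + 8 + 6 + 4 + 3 + 6 + 6 = 53.
53 ÷ 16 = 3 complete bars with 5 sixteenth notes remaining.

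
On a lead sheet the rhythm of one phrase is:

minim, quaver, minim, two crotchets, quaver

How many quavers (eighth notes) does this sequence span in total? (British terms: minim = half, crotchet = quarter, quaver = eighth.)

Working in eighth notes: minim = 4; quaver = 1; minim = 4; crotchet = 2; crotchet = 2; quaver = 1.
Adding: 4 + 1 + 4 + 2 + 2 + 1 = 14 eighth notes.

14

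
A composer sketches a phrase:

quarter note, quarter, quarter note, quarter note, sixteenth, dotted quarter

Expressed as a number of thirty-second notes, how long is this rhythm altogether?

Convert each value to thirty-second notes: quarter note = 8; quarter = 8; quarter note = 8; quarter note = 8; sixteenth = 2; dotted quarter = 12.
Altogether 8 + 8 + 8 + 8 + 2 + 12 = 46 thirty-second notes.

46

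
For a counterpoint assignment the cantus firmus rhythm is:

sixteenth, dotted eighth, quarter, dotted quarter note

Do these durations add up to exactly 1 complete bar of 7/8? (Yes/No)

Yes

One bar of 7/8 = 14 sixteenth notes.
Convert each value to sixteenth notes: sixteenth = 1; dotted eighth = 3; quarter = 4; dotted quarter note = 6.
Sum: 1 + 3 + 4 + 6 = 14.
14 equals 14, so the answer is Yes.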